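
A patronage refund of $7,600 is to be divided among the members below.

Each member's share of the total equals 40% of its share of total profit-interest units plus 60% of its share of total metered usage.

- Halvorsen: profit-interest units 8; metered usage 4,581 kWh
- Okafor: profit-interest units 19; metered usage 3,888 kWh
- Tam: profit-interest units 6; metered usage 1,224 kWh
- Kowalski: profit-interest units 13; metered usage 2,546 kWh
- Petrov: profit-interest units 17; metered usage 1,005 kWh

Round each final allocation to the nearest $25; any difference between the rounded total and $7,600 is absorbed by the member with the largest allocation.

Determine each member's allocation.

Profit-interest units total 63; metered usage total 13,244.
Composite weights (40% profit-interest units + 60% metered usage): Halvorsen 0.2583; Okafor 0.2968; Tam 0.0935; Kowalski 0.1979; Petrov 0.1535.
Raw shares: Halvorsen 1,963.30; Okafor 2,255.49; Tam 710.96; Kowalski 1,503.91; Petrov 1,166.35.
Rounded to nearest $25: Halvorsen $1,975; Okafor $2,250; Tam $700; Kowalski $1,500; Petrov $1,175. Sum = $7,600.
Rounded total matches; no reconciliation needed.

Halvorsen: $1,975; Okafor: $2,250; Tam: $700; Kowalski: $1,500; Petrov: $1,175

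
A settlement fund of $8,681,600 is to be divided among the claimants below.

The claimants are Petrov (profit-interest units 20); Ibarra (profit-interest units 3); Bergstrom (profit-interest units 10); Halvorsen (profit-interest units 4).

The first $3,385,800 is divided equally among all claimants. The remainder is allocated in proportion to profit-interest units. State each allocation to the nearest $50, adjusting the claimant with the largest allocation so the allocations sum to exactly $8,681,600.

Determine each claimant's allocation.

$3,385,800 shared equally gives $846,450 per claimant.
Remainder $5,295,800 by profit-interest units (total 37): Petrov 2,862,594.59 → $2,862,600; Ibarra 429,389.19 → $429,400; Bergstrom 1,431,297.30 → $1,431,300; Halvorsen 572,518.92 → $572,500.
Totals: Petrov $846,450 + $2,862,600 = $3,709,050; Ibarra $846,450 + $429,400 = $1,275,850; Bergstrom $846,450 + $1,431,300 = $2,277,750; Halvorsen $846,450 + $572,500 = $1,418,950.

Petrov: $3,709,050 · Ibarra: $1,275,850 · Bergstrom: $2,277,750 · Halvorsen: $1,418,950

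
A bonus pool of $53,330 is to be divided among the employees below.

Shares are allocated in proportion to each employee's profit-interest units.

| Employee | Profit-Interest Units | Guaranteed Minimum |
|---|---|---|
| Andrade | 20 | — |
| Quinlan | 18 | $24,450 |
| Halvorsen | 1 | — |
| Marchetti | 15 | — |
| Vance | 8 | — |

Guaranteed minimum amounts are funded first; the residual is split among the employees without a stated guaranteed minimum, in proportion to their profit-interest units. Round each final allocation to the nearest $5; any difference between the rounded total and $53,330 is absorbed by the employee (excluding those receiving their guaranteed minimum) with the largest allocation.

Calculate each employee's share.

Andrade: $13,130; Quinlan: $24,450; Halvorsen: $655; Marchetti: $9,845; Vance: $5,250

Minimums first: Quinlan $24,450. Balance $28,880.
Balance split over remaining profit-interest units 44: Andrade 13,127.27 → $13,125; Halvorsen 656.36 → $655; Marchetti 9,845.45 → $9,845; Vance 5,250.91 → $5,250.
Rounding difference +$5 applied to Andrade → $13,130.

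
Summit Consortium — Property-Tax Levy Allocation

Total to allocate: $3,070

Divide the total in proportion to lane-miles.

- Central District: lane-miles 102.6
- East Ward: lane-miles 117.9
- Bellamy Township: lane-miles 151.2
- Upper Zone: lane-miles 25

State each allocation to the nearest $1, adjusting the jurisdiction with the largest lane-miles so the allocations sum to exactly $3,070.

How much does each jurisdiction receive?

Central District: $794 · East Ward: $912 · Bellamy Township: $1,171 · Upper Zone: $193

Combined lane-miles = 396.7.
Proportional shares: Central District 102.6/396.7 × $3,070 = 794.01; East Ward 117.9/396.7 × $3,070 = 912.41; Bellamy Township 151.2/396.7 × $3,070 = 1,170.11; Upper Zone 25/396.7 × $3,070 = 193.47.
Rounded to nearest $1: Central District $794; East Ward $912; Bellamy Township $1,170; Upper Zone $193. Sum = $3,069.
Difference $3,070 − $3,069 = +$1 applied to largest lane-miles (Bellamy Township): Bellamy Township becomes $1,171.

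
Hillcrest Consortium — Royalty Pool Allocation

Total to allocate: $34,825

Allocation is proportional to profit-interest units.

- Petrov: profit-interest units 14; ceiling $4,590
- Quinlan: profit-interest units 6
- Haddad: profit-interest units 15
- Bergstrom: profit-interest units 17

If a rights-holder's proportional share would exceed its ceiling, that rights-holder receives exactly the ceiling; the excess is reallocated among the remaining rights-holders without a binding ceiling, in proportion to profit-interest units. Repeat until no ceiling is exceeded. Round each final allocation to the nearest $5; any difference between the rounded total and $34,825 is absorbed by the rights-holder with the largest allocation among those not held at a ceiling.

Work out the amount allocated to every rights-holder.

Sum of profit-interest units: 52.
Pro-rata shares before constraints: Petrov 9,375.96; Quinlan 4,018.27; Haddad 10,045.67; Bergstrom 11,385.10.
Cap binds for Petrov ($4,590); residual $30,235 reallocated over remaining profit-interest units 38.
Redistributed shares: Quinlan 4,773.95 → $4,775; Haddad 11,934.87 → $11,935; Bergstrom 13,526.18 → $13,525.

Petrov: $4,590; Quinlan: $4,775; Haddad: $11,935; Bergstrom: $13,525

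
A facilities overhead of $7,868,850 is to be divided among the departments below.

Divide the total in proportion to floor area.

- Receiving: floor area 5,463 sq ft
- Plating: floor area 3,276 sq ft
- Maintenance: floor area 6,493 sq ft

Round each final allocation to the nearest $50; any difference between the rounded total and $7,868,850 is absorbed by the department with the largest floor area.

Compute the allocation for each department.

Receiving: $2,822,200; Plating: $1,692,400; Maintenance: $3,354,250

Combined floor area = 15,232.
Proportional shares: Receiving 5,463/15,232 × $7,868,850 = 2,822,185.37; Plating 3,276/15,232 × $7,868,850 = 1,692,381.34; Maintenance 6,493/15,232 × $7,868,850 = 3,354,283.29.
Rounded to nearest $50: Receiving $2,822,200; Plating $1,692,400; Maintenance $3,354,300. Sum = $7,868,900.
Difference $7,868,850 − $7,868,900 = −$50 applied to largest floor area (Maintenance): Maintenance becomes $3,354,250.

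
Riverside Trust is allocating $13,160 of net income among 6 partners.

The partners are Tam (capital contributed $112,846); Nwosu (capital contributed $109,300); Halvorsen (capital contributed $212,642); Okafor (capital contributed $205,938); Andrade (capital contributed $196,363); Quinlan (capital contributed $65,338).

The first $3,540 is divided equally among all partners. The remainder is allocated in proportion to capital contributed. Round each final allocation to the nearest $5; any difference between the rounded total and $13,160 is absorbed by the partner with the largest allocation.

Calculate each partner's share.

Equal tier: $3,540 ÷ 6 = $590 apiece.
Remainder $9,620 by capital contributed (total 902,427): Tam 1,202.95 → $1,205; Nwosu 1,165.15 → $1,165; Halvorsen 2,266.79 → $2,265; Okafor 2,195.33 → $2,195; Andrade 2,093.26 → $2,095; Quinlan 696.51 → $695.
Totals: Tam $590 + $1,205 = $1,795; Nwosu $590 + $1,165 = $1,755; Halvorsen $590 + $2,265 = $2,855; Okafor $590 + $2,195 = $2,785; Andrade $590 + $2,095 = $2,685; Quinlan $590 + $695 = $1,285.

Tam: $1,795 | Nwosu: $1,755 | Halvorsen: $2,855 | Okafor: $2,785 | Andrade: $2,685 | Quinlan: $1,285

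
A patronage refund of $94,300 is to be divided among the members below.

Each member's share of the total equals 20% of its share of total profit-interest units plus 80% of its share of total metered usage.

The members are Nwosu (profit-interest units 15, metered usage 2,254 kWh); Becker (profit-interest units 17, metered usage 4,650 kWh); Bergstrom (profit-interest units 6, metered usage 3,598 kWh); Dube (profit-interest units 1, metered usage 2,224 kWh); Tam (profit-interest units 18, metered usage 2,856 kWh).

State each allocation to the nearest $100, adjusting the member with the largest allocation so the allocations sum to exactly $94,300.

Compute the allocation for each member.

Nwosu: $15,900 · Becker: $28,100 · Bergstrom: $19,400 · Dube: $11,100 · Tam: $19,800

Profit-interest units total 57; metered usage total 15,582.
Composite weights (20% profit-interest units + 80% metered usage): Nwosu 0.1684; Becker 0.2984; Bergstrom 0.2058; Dube 0.1177; Tam 0.2098.
Unrounded shares: Nwosu 15,875.86; Becker 28,137.81; Bergstrom 19,404.92; Dube 11,098.34; Tam 19,783.07.
Rounded to nearest $100: Nwosu $15,900; Becker $28,100; Bergstrom $19,400; Dube $11,100; Tam $19,800. Sum = $94,300.
Sum already equals the total — no adjustment.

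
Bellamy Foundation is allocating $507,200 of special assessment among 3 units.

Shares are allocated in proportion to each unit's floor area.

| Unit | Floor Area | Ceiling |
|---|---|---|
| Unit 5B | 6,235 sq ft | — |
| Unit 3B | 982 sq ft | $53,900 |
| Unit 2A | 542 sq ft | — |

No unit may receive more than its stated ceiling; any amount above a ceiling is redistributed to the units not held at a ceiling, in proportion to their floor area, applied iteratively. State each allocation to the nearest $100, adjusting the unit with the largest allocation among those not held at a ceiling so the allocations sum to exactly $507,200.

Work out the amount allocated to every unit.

Total floor area = 7,759.
Unconstrained shares: Unit 5B 407,577.27; Unit 3B 64,192.60; Unit 2A 35,430.13.
Held at cap: Unit 3B ($53,900); residual $453,300 reallocated over remaining floor area 6,777.
Remaining shares: Unit 5B 417,046.70 → $417,000; Unit 2A 36,253.30 → $36,300.

Unit 5B: $417,000 · Unit 3B: $53,900 · Unit 2A: $36,300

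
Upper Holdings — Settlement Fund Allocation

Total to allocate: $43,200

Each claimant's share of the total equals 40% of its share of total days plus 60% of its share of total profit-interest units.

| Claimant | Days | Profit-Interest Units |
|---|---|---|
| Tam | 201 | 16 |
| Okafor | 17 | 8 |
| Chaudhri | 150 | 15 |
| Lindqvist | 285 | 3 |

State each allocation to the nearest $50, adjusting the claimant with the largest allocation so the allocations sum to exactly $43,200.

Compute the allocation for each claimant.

Tam: $15,150 | Okafor: $5,400 | Chaudhri: $13,250 | Lindqvist: $9,400

Days total 653; profit-interest units total 42.
Blended shares (40% days + 60% profit-interest units): Tam 0.3517; Okafor 0.1247; Chaudhri 0.3062; Lindqvist 0.2174.
Unrounded shares: Tam 15,193.24; Okafor 5,387.01; Chaudhri 13,226.51; Lindqvist 9,393.24.
At nearest $50: Tam $15,200; Okafor $5,400; Chaudhri $13,250; Lindqvist $9,400. Sum = $43,250.
Difference $43,200 − $43,250 = −$50 applied to largest allocation (Tam): Tam becomes $15,150.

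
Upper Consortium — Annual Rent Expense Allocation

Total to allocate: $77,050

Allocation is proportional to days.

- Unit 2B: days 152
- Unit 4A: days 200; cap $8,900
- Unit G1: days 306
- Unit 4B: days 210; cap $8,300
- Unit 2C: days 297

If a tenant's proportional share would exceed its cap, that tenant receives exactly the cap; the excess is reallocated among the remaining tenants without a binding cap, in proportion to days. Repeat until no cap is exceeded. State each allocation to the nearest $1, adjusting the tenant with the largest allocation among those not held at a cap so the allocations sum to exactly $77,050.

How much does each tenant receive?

Total days = 1,165.
Pro-rata shares before constraints: Unit 2B 10,052.88; Unit 4A 13,227.47; Unit G1 20,238.03; Unit 4B 13,888.84; Unit 2C 19,642.79.
Cap binds for Unit 4A ($8,900), Unit 4B ($8,300); residual $59,850 reallocated over remaining days 755.
Redistributed shares: Unit 2B 12,049.27 → $12,049; Unit G1 24,257.09 → $24,257; Unit 2C 23,543.64 → $23,544.

Unit 2B: $12,049 | Unit 4A: $8,900 | Unit G1: $24,257 | Unit 4B: $8,300 | Unit 2C: $23,544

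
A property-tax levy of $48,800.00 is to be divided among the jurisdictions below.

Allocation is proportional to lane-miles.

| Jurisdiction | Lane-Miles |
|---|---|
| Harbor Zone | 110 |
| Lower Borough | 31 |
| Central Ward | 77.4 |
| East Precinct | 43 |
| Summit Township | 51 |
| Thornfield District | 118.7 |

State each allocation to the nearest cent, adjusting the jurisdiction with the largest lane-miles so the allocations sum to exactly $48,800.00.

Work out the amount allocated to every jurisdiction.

Lane-miles total: 110 + 31 + 77.4 + 43 + 51 + 118.7 = 431.1.
Pro-rata amounts: Harbor Zone 12,451.8673; Lower Borough 3,509.1626; Central Ward 8,761.5866; East Precinct 4,867.5481; Summit Township 5,773.1385; Thornfield District 13,436.6968.
At nearest cent: Harbor Zone $12,451.87; Lower Borough $3,509.16; Central Ward $8,761.59; East Precinct $4,867.55; Summit Township $5,773.14; Thornfield District $13,436.70. Sum = $48,800.01.
Difference $48,800.00 − $48,800.01 = −$0.01 applied to largest lane-miles (Thornfield District): Thornfield District becomes $13,436.69.

Harbor Zone: $12,451.87; Lower Borough: $3,509.16; Central Ward: $8,761.59; East Precinct: $4,867.55; Summit Township: $5,773.14; Thornfield District: $13,436.69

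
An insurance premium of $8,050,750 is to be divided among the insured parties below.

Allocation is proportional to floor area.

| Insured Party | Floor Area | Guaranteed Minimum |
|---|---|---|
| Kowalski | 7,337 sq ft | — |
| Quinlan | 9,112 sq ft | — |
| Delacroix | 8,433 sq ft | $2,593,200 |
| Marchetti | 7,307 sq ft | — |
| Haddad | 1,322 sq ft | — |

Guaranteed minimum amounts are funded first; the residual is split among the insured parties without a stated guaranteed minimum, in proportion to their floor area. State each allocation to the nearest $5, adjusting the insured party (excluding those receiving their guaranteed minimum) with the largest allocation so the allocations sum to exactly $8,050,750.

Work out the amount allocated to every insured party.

Minimums first: Delacroix $2,593,200. Residual $5,457,550.
Residual split over remaining floor area 25,078: Kowalski 1,596,700.07 → $1,596,700; Quinlan 1,982,980.92 → $1,982,980; Marchetti 1,590,171.38 → $1,590,170; Haddad 287,697.63 → $287,700.

Kowalski: $1,596,700; Quinlan: $1,982,980; Delacroix: $2,593,200; Marchetti: $1,590,170; Haddad: $287,700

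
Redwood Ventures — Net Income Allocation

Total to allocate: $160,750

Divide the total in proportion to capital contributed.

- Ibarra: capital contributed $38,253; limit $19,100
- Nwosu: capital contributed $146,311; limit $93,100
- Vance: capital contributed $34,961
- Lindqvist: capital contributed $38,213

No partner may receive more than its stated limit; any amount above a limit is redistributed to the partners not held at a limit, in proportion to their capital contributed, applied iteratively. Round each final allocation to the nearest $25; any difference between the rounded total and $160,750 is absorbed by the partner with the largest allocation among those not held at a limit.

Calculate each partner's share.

Ibarra: $19,100; Nwosu: $93,100; Vance: $23,200; Lindqvist: $25,350

Capital contributed total: 257,738.
Pro-rata shares before constraints: Ibarra 23,858.22; Nwosu 91,253.49; Vance 21,805.01; Lindqvist 23,833.27.
Held at cap: Ibarra ($19,100); remaining pool $141,650 reallocated over remaining capital contributed 219,485.
Held at cap: Nwosu ($93,100); remaining pool $48,550 reallocated over remaining capital contributed 73,174.
Remaining shares: Vance 23,196.17 → $23,200; Lindqvist 25,353.83 → $25,350.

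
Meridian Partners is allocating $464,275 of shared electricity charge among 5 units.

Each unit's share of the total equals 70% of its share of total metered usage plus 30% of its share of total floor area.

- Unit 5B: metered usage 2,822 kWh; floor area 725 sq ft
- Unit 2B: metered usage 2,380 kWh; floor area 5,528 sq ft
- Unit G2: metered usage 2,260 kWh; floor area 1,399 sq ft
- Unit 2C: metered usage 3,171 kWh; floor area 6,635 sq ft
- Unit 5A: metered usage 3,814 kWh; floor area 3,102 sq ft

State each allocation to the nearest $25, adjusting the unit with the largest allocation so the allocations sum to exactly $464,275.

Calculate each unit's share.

Unit 5B: $69,300 | Unit 2B: $97,825 | Unit G2: $62,050 | Unit 2C: $124,450 | Unit 5A: $110,650

Totals — metered usage 14,447, floor area 17,389.
Blended shares (70% metered usage + 30% floor area): Unit 5B 0.1492; Unit 2B 0.2107; Unit G2 0.1336; Unit 2C 0.2681; Unit 5A 0.2383.
Unrounded shares: Unit 5B 69,289.41; Unit 2B 97,817.49; Unit G2 62,045.55; Unit 2C 124,478.29; Unit 5A 110,644.26.
Rounded to nearest $25: Unit 5B $69,300; Unit 2B $97,825; Unit G2 $62,050; Unit 2C $124,475; Unit 5A $110,650. Sum = $464,300.
Difference $464,275 − $464,300 = −$25 applied to largest allocation (Unit 2C): Unit 2C becomes $124,450.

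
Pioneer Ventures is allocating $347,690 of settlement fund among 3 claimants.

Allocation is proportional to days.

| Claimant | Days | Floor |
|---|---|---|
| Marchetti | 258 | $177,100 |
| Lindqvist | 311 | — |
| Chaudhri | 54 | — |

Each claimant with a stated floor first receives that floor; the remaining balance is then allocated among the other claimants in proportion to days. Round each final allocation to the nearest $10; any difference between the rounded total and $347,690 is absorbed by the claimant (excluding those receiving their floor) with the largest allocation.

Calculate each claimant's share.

Marchetti: $177,100 | Lindqvist: $145,350 | Chaudhri: $25,240

Minimums first: Marchetti $177,100. Remaining pool $170,590.
Remaining pool split over remaining days 365: Lindqvist 145,352.03 → $145,350; Chaudhri 25,237.97 → $25,240.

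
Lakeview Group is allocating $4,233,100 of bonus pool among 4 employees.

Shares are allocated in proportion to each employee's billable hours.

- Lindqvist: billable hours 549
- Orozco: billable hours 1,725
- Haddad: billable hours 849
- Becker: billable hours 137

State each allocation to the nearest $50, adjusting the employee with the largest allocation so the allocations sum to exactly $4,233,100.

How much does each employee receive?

Lindqvist: $712,850; Orozco: $2,239,950; Haddad: $1,102,400; Becker: $177,900

Sum of billable hours: 3,260.
Raw shares: Lindqvist 549/3,260 × $4,233,100 = 712,874.82; Orozco 1,725/3,260 × $4,233,100 = 2,239,907.21; Haddad 849/3,260 × $4,233,100 = 1,102,423.90; Becker 137/3,260 × $4,233,100 = 177,894.08.
After rounding ($50): Lindqvist $712,850; Orozco $2,239,900; Haddad $1,102,400; Becker $177,900. Sum = $4,233,050.
Difference $4,233,100 − $4,233,050 = +$50 applied to largest allocation (Orozco): Orozco becomes $2,239,950.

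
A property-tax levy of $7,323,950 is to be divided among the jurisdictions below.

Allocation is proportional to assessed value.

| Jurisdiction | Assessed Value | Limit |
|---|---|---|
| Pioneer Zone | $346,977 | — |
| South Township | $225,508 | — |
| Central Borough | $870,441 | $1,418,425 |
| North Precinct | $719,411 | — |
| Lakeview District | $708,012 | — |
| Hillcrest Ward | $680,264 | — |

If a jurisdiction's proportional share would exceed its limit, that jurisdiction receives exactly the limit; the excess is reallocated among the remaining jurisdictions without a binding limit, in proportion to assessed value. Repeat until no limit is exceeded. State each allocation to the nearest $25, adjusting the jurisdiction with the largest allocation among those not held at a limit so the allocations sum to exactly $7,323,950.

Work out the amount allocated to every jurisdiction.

Pioneer Zone: $764,525 · South Township: $496,875 · Central Borough: $1,418,425 · North Precinct: $1,585,175 · Lakeview District: $1,560,050 · Hillcrest Ward: $1,498,900

Total assessed value = 3,550,613.
Proportional shares (ignoring caps): Pioneer Zone 715,719.29; South Township 465,161.74; Central Borough 1,795,483.30; North Precinct 1,483,949.45; Lakeview District 1,460,436.41; Hillcrest Ward 1,403,199.82.
Held at cap: Central Borough ($1,418,425); residual $5,905,525 reallocated over remaining assessed value 2,680,172.
Redistributed shares: Pioneer Zone 764,533.53 → $764,525; South Township 496,887.19 → $496,875; North Precinct 1,585,159.33 → $1,585,150; Lakeview District 1,560,042.63 → $1,560,050; Hillcrest Ward 1,498,902.33 → $1,498,900.
Rounding difference +$25 applied to North Precinct → $1,585,175.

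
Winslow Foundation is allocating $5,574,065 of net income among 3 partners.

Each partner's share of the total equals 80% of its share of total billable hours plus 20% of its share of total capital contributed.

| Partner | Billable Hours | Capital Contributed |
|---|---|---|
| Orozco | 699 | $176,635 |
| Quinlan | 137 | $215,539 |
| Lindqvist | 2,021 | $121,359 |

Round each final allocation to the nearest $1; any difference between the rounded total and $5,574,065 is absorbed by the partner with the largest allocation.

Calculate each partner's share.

Totals — billable hours 2,857, capital contributed 513,533.
Blended shares (80% billable hours + 20% capital contributed): Orozco 0.2645; Quinlan 0.1223; Lindqvist 0.6132.
Proportional shares: Orozco 1,474,462.04; Quinlan 681,738.81; Lindqvist 3,417,864.14.
Rounded to nearest $1: Orozco $1,474,462; Quinlan $681,739; Lindqvist $3,417,864. Sum = $5,574,065.
No rounding difference to absorb.

Orozco: $1,474,462 · Quinlan: $681,739 · Lindqvist: $3,417,864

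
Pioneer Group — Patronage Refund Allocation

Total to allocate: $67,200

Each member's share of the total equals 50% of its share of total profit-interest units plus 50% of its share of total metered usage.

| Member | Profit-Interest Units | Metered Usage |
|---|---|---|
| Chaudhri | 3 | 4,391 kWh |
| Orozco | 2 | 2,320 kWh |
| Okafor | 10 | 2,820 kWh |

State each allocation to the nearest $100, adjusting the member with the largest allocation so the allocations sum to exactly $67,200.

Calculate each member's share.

Chaudhri: $22,200 | Orozco: $12,700 | Okafor: $32,300

Profit-interest units total 15; metered usage total 9,531.
Blended shares (50% profit-interest units + 50% metered usage): Chaudhri 0.3304; Orozco 0.1884; Okafor 0.4813.
Unrounded shares: Chaudhri 22,199.76; Orozco 12,658.79; Okafor 32,341.45.
Rounded to nearest $100: Chaudhri $22,200; Orozco $12,700; Okafor $32,300. Sum = $67,200.
Rounded total matches; no reconciliation needed.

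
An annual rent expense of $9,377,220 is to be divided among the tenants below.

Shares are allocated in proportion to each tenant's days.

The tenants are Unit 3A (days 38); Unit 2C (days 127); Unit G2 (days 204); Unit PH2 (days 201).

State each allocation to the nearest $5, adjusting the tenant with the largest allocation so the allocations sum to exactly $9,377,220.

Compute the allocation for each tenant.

Total days = 570.
Proportional shares: Unit 3A 38/570 × $9,377,220 = 625,148.00; Unit 2C 127/570 × $9,377,220 = 2,089,310.42; Unit G2 204/570 × $9,377,220 = 3,356,057.68; Unit PH2 201/570 × $9,377,220 = 3,306,703.89.
Rounded to nearest $5: Unit 3A $625,150; Unit 2C $2,089,310; Unit G2 $3,356,060; Unit PH2 $3,306,705. Sum = $9,377,225.
Difference $9,377,220 − $9,377,225 = −$5 applied to largest allocation (Unit G2): Unit G2 becomes $3,356,055.

Unit 3A: $625,150 · Unit 2C: $2,089,310 · Unit G2: $3,356,055 · Unit PH2: $3,306,705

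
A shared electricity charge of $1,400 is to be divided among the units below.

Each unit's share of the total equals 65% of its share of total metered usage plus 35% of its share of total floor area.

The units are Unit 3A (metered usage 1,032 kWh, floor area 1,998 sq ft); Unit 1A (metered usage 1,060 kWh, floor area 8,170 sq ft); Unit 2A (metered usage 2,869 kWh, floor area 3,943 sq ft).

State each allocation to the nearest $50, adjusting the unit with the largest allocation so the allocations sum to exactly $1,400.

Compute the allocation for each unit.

Totals — metered usage 4,961, floor area 14,111.
Composite weights (65% metered usage + 35% floor area): Unit 3A 0.1848; Unit 1A 0.3415; Unit 2A 0.4737.
Raw shares: Unit 3A 258.68; Unit 1A 478.14; Unit 2A 663.18.
After rounding ($50): Unit 3A $250; Unit 1A $500; Unit 2A $650. Sum = $1,400.
Sum already equals the total — no adjustment.

Unit 3A: $250 · Unit 1A: $500 · Unit 2A: $650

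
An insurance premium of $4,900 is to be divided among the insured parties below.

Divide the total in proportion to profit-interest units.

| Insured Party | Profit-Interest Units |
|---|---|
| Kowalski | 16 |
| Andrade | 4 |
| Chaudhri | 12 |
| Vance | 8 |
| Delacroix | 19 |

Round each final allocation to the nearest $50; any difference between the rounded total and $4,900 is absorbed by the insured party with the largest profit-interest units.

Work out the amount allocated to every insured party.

Total profit-interest units = 59.
Unrounded shares: Kowalski 16/59 × $4,900 = 1,328.81; Andrade 4/59 × $4,900 = 332.20; Chaudhri 12/59 × $4,900 = 996.61; Vance 8/59 × $4,900 = 664.41; Delacroix 19/59 × $4,900 = 1,577.97.
After rounding ($50): Kowalski $1,350; Andrade $350; Chaudhri $1,000; Vance $650; Delacroix $1,600. Sum = $4,950.
Difference $4,900 − $4,950 = −$50 applied to largest profit-interest units (Delacroix): Delacroix becomes $1,550.

Kowalski: $1,350 | Andrade: $350 | Chaudhri: $1,000 | Vance: $650 | Delacroix: $1,550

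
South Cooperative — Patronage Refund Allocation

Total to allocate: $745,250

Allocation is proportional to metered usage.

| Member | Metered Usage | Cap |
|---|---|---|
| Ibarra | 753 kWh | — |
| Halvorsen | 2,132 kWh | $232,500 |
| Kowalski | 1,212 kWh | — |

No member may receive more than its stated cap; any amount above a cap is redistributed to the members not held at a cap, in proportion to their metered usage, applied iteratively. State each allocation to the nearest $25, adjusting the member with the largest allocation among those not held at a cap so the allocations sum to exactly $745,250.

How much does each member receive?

Combined metered usage = 4,097.
Unconstrained shares: Ibarra 136,971.75; Halvorsen 387,813.77; Kowalski 220,464.49.
Held at cap: Halvorsen ($232,500); residual $512,750 reallocated over remaining metered usage 1,965.
Shares after redistribution: Ibarra 196,488.93 → $196,500; Kowalski 316,261.07 → $316,250.

Ibarra: $196,500; Halvorsen: $232,500; Kowalski: $316,250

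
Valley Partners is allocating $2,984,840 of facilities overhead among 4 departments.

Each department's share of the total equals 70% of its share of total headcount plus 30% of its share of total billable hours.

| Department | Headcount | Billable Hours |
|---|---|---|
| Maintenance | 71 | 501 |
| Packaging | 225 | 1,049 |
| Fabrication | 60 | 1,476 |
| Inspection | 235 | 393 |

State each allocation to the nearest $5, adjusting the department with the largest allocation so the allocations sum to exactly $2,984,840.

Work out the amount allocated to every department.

Maintenance: $382,225 · Packaging: $1,070,190 · Fabrication: $598,690 · Inspection: $933,735

Totals — headcount 591, billable hours 3,419.
Combined weights (70% headcount + 30% billable hours): Maintenance 0.1281; Packaging 0.3585; Fabrication 0.2006; Inspection 0.3128.
Pro-rata amounts: Maintenance 382,223.62; Packaging 1,070,190.26; Fabrication 598,691.87; Inspection 933,734.25.
After rounding ($5): Maintenance $382,225; Packaging $1,070,190; Fabrication $598,690; Inspection $933,735. Sum = $2,984,840.
Sum already equals the total — no adjustment.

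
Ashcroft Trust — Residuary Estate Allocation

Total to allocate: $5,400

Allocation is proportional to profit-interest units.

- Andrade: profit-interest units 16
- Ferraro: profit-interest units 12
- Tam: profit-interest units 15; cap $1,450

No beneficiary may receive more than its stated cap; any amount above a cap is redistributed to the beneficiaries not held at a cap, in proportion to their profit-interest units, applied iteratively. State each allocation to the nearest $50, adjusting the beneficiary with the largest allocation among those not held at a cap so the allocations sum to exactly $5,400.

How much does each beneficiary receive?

Andrade: $2,250 · Ferraro: $1,700 · Tam: $1,450

Combined profit-interest units = 43.
Pro-rata shares before constraints: Andrade 2,009.30; Ferraro 1,506.98; Tam 1,883.72.
Held at cap: Tam ($1,450); residual $3,950 reallocated over remaining profit-interest units 28.
Remaining shares: Andrade 2,257.14 → $2,250; Ferraro 1,692.86 → $1,700.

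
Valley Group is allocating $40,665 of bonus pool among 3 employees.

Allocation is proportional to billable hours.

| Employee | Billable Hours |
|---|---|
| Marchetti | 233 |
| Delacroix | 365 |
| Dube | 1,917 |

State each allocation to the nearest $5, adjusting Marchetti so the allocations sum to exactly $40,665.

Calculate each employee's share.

Billable hours total: 2,515.
Raw shares: Marchetti 233/2,515 × $40,665 = 3,767.37; Delacroix 365/2,515 × $40,665 = 5,901.68; Dube 1,917/2,515 × $40,665 = 30,995.95.
After rounding ($5): Marchetti $3,765; Delacroix $5,900; Dube $30,995. Sum = $40,660.
Difference $40,665 − $40,660 = +$5 applied to Marchetti: Marchetti becomes $3,770.

Marchetti: $3,770 · Delacroix: $5,900 · Dube: $30,995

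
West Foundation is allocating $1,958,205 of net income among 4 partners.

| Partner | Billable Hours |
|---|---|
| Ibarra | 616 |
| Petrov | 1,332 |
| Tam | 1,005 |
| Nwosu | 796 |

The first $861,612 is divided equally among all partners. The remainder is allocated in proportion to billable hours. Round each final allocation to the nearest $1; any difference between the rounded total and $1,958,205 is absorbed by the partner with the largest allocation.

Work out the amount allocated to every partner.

$861,612 shared equally gives $215,403 per partner.
Remainder $1,096,593 by billable hours (total 3,749): Ibarra 180,181.73 → $180,182; Petrov 389,613.73 → $389,614; Tam 293,965.31 → $293,965; Nwosu 232,832.23 → $232,832.
Totals: Ibarra $215,403 + $180,182 = $395,585; Petrov $215,403 + $389,614 = $605,017; Tam $215,403 + $293,965 = $509,368; Nwosu $215,403 + $232,832 = $448,235.

Ibarra: $395,585; Petrov: $605,017; Tam: $509,368; Nwosu: $448,235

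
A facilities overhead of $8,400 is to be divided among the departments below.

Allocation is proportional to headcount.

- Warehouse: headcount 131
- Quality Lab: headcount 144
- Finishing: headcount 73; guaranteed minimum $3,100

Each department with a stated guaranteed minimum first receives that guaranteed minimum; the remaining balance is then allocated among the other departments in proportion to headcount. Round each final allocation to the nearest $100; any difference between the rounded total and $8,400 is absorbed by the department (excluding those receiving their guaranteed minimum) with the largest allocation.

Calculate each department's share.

Warehouse: $2,500 | Quality Lab: $2,800 | Finishing: $3,100

Guaranteed amounts: Finishing $3,100. Balance $5,300.
Balance split over remaining headcount 275: Warehouse 2,524.73 → $2,500; Quality Lab 2,775.27 → $2,800.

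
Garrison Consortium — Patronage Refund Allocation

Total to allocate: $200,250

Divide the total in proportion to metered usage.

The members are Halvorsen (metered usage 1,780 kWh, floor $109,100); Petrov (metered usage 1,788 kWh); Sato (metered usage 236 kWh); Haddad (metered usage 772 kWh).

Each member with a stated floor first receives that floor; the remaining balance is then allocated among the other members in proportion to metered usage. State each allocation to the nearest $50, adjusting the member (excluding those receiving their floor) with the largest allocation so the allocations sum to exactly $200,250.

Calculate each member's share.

Halvorsen: $109,100; Petrov: $58,300; Sato: $7,700; Haddad: $25,150

Fund the minimums — Halvorsen $109,100. Residual $91,150.
Residual split over remaining metered usage 2,796: Petrov 58,289.06 → $58,300; Sato 7,693.63 → $7,700; Haddad 25,167.31 → $25,150.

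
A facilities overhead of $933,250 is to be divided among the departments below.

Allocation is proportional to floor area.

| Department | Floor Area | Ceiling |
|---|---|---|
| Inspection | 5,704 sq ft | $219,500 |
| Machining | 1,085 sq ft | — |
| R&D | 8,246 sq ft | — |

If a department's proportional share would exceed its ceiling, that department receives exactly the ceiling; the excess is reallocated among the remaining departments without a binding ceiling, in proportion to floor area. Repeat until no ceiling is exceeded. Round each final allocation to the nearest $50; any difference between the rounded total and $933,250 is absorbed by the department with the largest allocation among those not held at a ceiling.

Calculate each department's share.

Floor area total: 15,035.
Unconstrained shares: Inspection 354,057.73; Machining 67,347.94; R&D 511,844.33.
Held at cap: Inspection ($219,500); balance $713,750 reallocated over remaining floor area 9,331.
Shares after redistribution: Machining 82,994.19 → $83,000; R&D 630,755.81 → $630,750.

Inspection: $219,500 | Machining: $83,000 | R&D: $630,750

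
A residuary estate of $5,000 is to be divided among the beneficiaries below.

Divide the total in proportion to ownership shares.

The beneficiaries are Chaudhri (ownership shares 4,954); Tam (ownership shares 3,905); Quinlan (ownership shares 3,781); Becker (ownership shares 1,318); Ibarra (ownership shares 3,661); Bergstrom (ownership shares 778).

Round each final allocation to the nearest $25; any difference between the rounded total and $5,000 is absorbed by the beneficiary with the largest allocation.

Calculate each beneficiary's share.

Chaudhri: $1,375; Tam: $1,050; Quinlan: $1,025; Becker: $350; Ibarra: $1,000; Bergstrom: $200

Combined ownership shares = 18,397.
Raw shares: Chaudhri 4,954/18,397 × $5,000 = 1,346.42; Tam 3,905/18,397 × $5,000 = 1,061.31; Quinlan 3,781/18,397 × $5,000 = 1,027.61; Becker 1,318/18,397 × $5,000 = 358.21; Ibarra 3,661/18,397 × $5,000 = 995.00; Bergstrom 778/18,397 × $5,000 = 211.45.
At nearest $25: Chaudhri $1,350; Tam $1,050; Quinlan $1,025; Becker $350; Ibarra $1,000; Bergstrom $200. Sum = $4,975.
Difference $5,000 − $4,975 = +$25 applied to largest allocation (Chaudhri): Chaudhri becomes $1,375.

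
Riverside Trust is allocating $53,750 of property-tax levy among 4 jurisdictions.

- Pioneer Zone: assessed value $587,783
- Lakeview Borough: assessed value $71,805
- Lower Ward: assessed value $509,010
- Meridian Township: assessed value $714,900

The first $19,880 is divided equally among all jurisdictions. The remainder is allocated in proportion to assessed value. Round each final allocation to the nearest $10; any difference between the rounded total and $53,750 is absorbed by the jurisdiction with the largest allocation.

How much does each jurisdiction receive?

Pioneer Zone: $15,540 | Lakeview Borough: $6,260 | Lower Ward: $14,120 | Meridian Township: $17,830

$19,880 shared equally gives $4,970 per jurisdiction.
Remainder $33,870 by assessed value (total 1,883,498): Pioneer Zone 10,569.81 → $10,570; Lakeview Borough 1,291.23 → $1,290; Lower Ward 9,153.27 → $9,150; Meridian Township 12,855.69 → $12,860.
Totals: Pioneer Zone $4,970 + $10,570 = $15,540; Lakeview Borough $4,970 + $1,290 = $6,260; Lower Ward $4,970 + $9,150 = $14,120; Meridian Township $4,970 + $12,860 = $17,830.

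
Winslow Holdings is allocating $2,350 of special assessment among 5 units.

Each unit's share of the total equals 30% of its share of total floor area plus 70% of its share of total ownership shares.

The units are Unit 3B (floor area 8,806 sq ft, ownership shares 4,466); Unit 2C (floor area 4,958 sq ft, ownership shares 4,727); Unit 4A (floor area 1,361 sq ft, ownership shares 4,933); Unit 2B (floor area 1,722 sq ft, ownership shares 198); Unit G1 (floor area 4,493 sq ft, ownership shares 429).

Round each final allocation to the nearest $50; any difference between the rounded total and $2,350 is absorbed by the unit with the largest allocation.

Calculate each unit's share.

Unit 3B: $750; Unit 2C: $700; Unit 4A: $600; Unit 2B: $100; Unit G1: $200

Floor area total 21,340; ownership shares total 14,753.
Composite weights (30% floor area + 70% ownership shares): Unit 3B 0.3357; Unit 2C 0.2940; Unit 4A 0.2532; Unit 2B 0.0336; Unit G1 0.0835.
Proportional shares: Unit 3B 788.89; Unit 2C 690.87; Unit 4A 595.01; Unit 2B 78.97; Unit G1 196.27.
At nearest $50: Unit 3B $800; Unit 2C $700; Unit 4A $600; Unit 2B $100; Unit G1 $200. Sum = $2,400.
Difference $2,350 − $2,400 = −$50 applied to largest allocation (Unit 3B): Unit 3B becomes $750.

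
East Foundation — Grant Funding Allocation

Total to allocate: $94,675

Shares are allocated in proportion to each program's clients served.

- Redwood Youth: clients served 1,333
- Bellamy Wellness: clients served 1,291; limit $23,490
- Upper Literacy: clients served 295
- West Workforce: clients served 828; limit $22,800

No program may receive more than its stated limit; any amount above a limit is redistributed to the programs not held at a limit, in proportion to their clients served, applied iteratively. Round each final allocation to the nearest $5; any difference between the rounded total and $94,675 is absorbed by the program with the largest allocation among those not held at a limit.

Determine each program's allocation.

Redwood Youth: $39,615; Bellamy Wellness: $23,490; Upper Literacy: $8,770; West Workforce: $22,800

Total clients served = 3,747.
Pro-rata shares before constraints: Redwood Youth 33,680.75; Bellamy Wellness 32,619.54; Upper Literacy 7,453.73; West Workforce 20,920.98.
Capped: Bellamy Wellness ($23,490); residual $71,185 reallocated over remaining clients served 2,456.
Capped: West Workforce ($22,800); residual $48,385 reallocated over remaining clients served 1,628.
Remaining shares: Redwood Youth 39,617.45 → $39,615; Upper Literacy 8,767.55 → $8,770.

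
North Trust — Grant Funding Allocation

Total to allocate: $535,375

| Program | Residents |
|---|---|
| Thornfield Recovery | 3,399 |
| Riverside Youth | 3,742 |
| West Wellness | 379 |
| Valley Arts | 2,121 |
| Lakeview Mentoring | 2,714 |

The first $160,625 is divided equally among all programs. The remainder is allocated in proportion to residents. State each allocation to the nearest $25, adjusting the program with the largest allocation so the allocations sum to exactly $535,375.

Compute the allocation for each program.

Thornfield Recovery: $135,225; Riverside Youth: $145,625; West Wellness: $43,625; Valley Arts: $96,450; Lakeview Mentoring: $114,450

First tranche $160,625 split equally: $32,125 each.
Remainder $374,750 by residents (total 12,355): Thornfield Recovery 103,097.96 → $103,100; Riverside Youth 113,501.78 → $113,500; West Wellness 11,495.77 → $11,500; Valley Arts 64,333.85 → $64,325; Lakeview Mentoring 82,320.64 → $82,325.
Totals: Thornfield Recovery $32,125 + $103,100 = $135,225; Riverside Youth $32,125 + $113,500 = $145,625; West Wellness $32,125 + $11,500 = $43,625; Valley Arts $32,125 + $64,325 = $96,450; Lakeview Mentoring $32,125 + $82,325 = $114,450.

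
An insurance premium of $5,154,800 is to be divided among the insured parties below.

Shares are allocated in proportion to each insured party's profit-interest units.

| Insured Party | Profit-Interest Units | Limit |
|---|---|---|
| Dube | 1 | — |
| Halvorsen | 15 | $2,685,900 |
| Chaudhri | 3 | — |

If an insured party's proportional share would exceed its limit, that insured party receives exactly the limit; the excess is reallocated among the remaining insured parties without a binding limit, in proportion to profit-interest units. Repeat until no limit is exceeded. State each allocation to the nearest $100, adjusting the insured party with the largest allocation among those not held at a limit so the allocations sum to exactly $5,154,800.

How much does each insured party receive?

Dube: $617,200 | Halvorsen: $2,685,900 | Chaudhri: $1,851,700

Combined profit-interest units = 19.
Pro-rata shares before constraints: Dube 271,305.26; Halvorsen 4,069,578.95; Chaudhri 813,915.79.
Held at cap: Halvorsen ($2,685,900); remaining pool $2,468,900 reallocated over remaining profit-interest units 4.
Shares after redistribution: Dube 617,225.00 → $617,200; Chaudhri 1,851,675.00 → $1,851,700.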